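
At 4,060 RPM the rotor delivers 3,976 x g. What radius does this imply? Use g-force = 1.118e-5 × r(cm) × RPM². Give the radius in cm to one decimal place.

21.6 cm

3976 = 1.118 × 10⁻⁵ × r × (4060)²
r = 3976 / (1.118 × 10⁻⁵ × 16,483,600) = 3976 / 184.2866 ≈ 21.575 cm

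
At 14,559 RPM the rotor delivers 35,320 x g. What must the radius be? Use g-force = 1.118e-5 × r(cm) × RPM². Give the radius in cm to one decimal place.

≈ 14.9 cm

35320 = 1.118 × 10⁻⁵ × r × (14559)²
r = 35320 / (1.118 × 10⁻⁵ × 211,964,481) = 35320 / 2369.763 ≈ 14.904 cm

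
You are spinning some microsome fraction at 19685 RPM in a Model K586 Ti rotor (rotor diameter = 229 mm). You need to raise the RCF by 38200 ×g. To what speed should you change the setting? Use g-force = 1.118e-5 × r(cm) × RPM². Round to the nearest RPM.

N₂ ≈ 26190 RPM

r = 229 mm / 2 = 114.5 mm = 11.45 cm
Current RCF = 1.118 × 10⁻⁵ × 11.45 × (19685)² = 1.118 × 10⁻⁵ × 11.45 × 387,499,225 ≈ 49,604.2 × g
Target RCF = 49,604.2 + 38,200 = 87,804.2 × g
N² = 87,804.2 / (12.8011 × 10⁻⁵) = 685,911,367
N ≈ √685,911,367 ≈ 26,189.9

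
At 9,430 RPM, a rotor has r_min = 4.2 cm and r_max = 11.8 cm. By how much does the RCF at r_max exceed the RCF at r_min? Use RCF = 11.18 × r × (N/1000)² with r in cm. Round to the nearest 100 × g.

RCF_max = 11.18 × 11.8 × (9.43)² = 11.18 × 11.8 × 88.9249 ≈ 11,731.3 × g
RCF_min = 11.18 × 4.2 × (9.43)² = 11.18 × 4.2 × 88.9249 ≈ 4,175.6 × g
ΔRCF = 11,731.3 − 4,175.6 = 7,555.7

ΔRCF ≈ 7600 g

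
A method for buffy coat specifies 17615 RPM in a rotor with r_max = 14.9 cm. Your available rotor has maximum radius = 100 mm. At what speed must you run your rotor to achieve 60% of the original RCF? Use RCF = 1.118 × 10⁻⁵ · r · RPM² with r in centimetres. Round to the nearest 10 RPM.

RCF = 1.118 × 10⁻⁵ × r × N²
RCF_original = 1.118 × 10⁻⁵ × 14.9 × (17615)² = 1.118 × 10⁻⁵ × 14.9 × 310,288,225 ≈ 51,688.4 × g
Target RCF = 0.6 × 51,688.4 ≈ 31,013 × g
Your rotor: r = 100 mm = 10.0 cm
31,013 = 1.118 × 10⁻⁵ × 10 × N²
N² = 31,013 / (11.18 × 10⁻⁵) = 277,397,138
N ≈ √277,397,138 ≈ 16,655.2

≈ 16660 RPM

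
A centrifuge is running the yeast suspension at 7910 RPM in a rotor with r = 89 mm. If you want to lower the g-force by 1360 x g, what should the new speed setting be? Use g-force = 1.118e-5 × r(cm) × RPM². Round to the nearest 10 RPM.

≈ 6990 RPM

r = 89 mm = 8.9 cm
Current RCF = 1.118 × 10⁻⁵ × 8.9 × (7910)² = 1.118 × 10⁻⁵ × 8.9 × 62,568,100 ≈ 6,225.7 × g
Target RCF = 6,225.7 − 1,360 = 4,865.7 × g
N² = 4,865.7 / (9.9502 × 10⁻⁵) = 48,900,525
N ≈ √48,900,525 ≈ 6,992.9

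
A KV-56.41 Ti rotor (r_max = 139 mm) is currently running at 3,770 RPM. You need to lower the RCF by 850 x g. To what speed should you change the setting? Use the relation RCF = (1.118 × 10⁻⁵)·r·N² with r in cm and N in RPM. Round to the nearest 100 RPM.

N₂ ≈ 3000 RPM

r = 139 mm = 13.9 cm
Current RCF = 1.118 × 10⁻⁵ × 13.9 × (3770)² = 1.118 × 10⁻⁵ × 13.9 × 14,212,900 ≈ 2,208.7 × g
Target RCF = 2,208.7 − 850 = 1,358.7 × g
N² = 1,358.7 / (15.5402 × 10⁻⁵) = 8,743,131
N ≈ √8,743,131 ≈ 2,956.9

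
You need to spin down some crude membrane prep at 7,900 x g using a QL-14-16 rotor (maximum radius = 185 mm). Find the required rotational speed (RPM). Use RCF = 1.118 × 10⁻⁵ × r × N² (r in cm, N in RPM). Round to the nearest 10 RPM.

≈ 6180 RPM

r = 185 mm = 18.5 cm
RCF = 1.118 × 10⁻⁵ × r × N²
7,900 = 1.118 × 10⁻⁵ × 18.5 × N²
N² = 7,900 / (20.683 × 10⁻⁵) = 38,195,620
N ≈ √38,195,620 ≈ 6,180.3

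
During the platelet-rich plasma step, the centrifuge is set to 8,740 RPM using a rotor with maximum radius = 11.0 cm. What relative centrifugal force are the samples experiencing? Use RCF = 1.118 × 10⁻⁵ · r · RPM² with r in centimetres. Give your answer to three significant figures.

9390 ×g

RCF = 1.118 × 10⁻⁵ × r × N²
RCF = 1.118 × 10⁻⁵ × 11 × (8740)² = 1.118 × 10⁻⁵ × 11 × 76,387,600 ≈ 9,394.1 × g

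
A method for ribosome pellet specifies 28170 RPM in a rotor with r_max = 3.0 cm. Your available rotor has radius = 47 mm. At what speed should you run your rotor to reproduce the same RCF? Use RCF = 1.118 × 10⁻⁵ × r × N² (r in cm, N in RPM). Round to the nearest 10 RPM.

RCF_original = 1.118 × 10⁻⁵ × 3 × (28170)² = 1.118 × 10⁻⁵ × 3 × 793,548,900 ≈ 26,615.6 × g
Your rotor: r = 47 mm = 4.7 cm
26,615.6 = 1.118 × 10⁻⁵ × 4.7 × N²
N² = 26,615.6 / (5.2546 × 10⁻⁵) = 506,520,002
N ≈ √506,520,002 ≈ 22,506.0

≈ 22510 RPM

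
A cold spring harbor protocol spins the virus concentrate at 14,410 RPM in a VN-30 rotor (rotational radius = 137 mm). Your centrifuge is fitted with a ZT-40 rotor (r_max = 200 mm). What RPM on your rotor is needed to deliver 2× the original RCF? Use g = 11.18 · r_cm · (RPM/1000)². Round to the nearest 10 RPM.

Original rotor: r = 137 mm = 13.7 cm
RCF_original = 11.18 × 13.7 × (14.41)² = 11.18 × 13.7 × 207.6481 ≈ 31,804.6 × g
Target RCF = 2 × 31,804.6 ≈ 63,609.2 × g
Your rotor: r = 200 mm = 20.0 cm
63,609.2 = 11.18 × 20 × (N/1000)²
(N/1000)² = 63,609.2 / 223.6 = 284.4776
N = 1000 × √284.4776 ≈ 16,866.5

16870 RPM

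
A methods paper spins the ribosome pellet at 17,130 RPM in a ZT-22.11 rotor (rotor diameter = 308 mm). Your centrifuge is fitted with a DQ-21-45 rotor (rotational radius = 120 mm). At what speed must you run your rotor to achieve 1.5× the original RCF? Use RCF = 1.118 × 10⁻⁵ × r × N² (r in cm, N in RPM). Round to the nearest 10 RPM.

23770 RPM

Original rotor: r = 308 mm / 2 = 154 mm = 15.4 cm
RCF = 1.118 × 10⁻⁵ × r × N²
RCF_original = 1.118 × 10⁻⁵ × 15.4 × (17130)² = 1.118 × 10⁻⁵ × 15.4 × 293,436,900 ≈ 50,521.6 × g
Target RCF = 1.5 × 50,521.6 ≈ 75,782.4 × g
Your rotor: r = 120 mm = 12.0 cm
75,782.4 = 1.118 × 10⁻⁵ × 12 × N²
N² = 75,782.4 / (13.416 × 10⁻⁵) = 564,865,832
N ≈ √564,865,832 ≈ 23,766.9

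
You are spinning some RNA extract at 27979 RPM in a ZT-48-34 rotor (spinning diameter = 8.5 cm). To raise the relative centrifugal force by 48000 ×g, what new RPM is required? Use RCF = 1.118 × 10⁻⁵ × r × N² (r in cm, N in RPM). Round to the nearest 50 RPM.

r = 8.5 / 2 = 4.25 cm
Current RCF = 1.118 × 10⁻⁵ × 4.25 × (27979)² = 1.118 × 10⁻⁵ × 4.25 × 782,824,441 ≈ 37,195.9 × g
Target RCF = 37,195.9 + 48,000 = 85,195.9 × g
N² = 85,195.9 / (4.7515 × 10⁻⁵) = 1,793,031,674
N ≈ √1,793,031,674 ≈ 42,344.2

≈ 42350 RPM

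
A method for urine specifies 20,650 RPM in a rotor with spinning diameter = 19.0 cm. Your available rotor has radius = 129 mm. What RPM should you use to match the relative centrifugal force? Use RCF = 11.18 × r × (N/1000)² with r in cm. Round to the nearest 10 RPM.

Original rotor: r = 19.0 / 2 = 9.5 cm
RCF_original = 11.18 × 9.5 × (20.65)² = 11.18 × 9.5 × 426.4225 ≈ 45,290.3 × g
Your rotor: r = 129 mm = 12.9 cm
45,290.3 = 11.18 × 12.9 × (N/1000)²
(N/1000)² = 45,290.3 / 144.222 = 314.0318
N = 1000 × √314.0318 ≈ 17,720.9

17720 RPM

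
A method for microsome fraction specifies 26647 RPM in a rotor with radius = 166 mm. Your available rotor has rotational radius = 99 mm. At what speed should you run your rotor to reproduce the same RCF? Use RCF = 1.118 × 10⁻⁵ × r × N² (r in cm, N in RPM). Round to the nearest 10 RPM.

34510 RPM

Original rotor: r = 166 mm = 16.6 cm
RCF = 1.118 × 10⁻⁵ × r × N²
RCF_original = 1.118 × 10⁻⁵ × 16.6 × (26647)² = 1.118 × 10⁻⁵ × 16.6 × 710,062,609 ≈ 131,779.1 × g
Your rotor: r = 99 mm = 9.9 cm
131,779.1 = 1.118 × 10⁻⁵ × 9.9 × N²
N² = 131,779.1 / (11.0682 × 10⁻⁵) = 1,190,610,036
N ≈ √1,190,610,036 ≈ 34,505.2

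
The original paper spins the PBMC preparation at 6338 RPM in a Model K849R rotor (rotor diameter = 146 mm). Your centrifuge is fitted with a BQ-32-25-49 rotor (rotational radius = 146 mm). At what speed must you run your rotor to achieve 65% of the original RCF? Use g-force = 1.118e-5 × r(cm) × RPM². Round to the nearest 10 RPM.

≈ 3610 RPM

Original rotor: r = 146 mm / 2 = 73 mm = 7.3 cm
RCF_original = 1.118 × 10⁻⁵ × 7.3 × (6338)² = 1.118 × 10⁻⁵ × 7.3 × 40,170,244 ≈ 3,278.5 × g
Target RCF = 0.65 × 3,278.5 ≈ 2,131 × g
Your rotor: r = 146 mm = 14.6 cm
2,131 = 1.118 × 10⁻⁵ × 14.6 × N²
N² = 2,131 / (16.3228 × 10⁻⁵) = 13,055,358
N ≈ √13,055,358 ≈ 3,613.2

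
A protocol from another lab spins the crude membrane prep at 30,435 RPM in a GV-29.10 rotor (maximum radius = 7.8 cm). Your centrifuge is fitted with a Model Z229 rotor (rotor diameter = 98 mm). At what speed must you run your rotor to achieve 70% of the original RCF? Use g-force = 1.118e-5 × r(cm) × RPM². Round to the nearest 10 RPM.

32130 RPM

RCF = 1.118 × 10⁻⁵ × r × N²
RCF_original = 1.118 × 10⁻⁵ × 7.8 × (30435)² = 1.118 × 10⁻⁵ × 7.8 × 926,289,225 ≈ 80,776.1 × g
Target RCF = 0.7 × 80,776.1 ≈ 56,543.3 × g
Your rotor: r = 98 mm / 2 = 49 mm = 4.9 cm
56,543.3 = 1.118 × 10⁻⁵ × 4.9 × N²
N² = 56,543.3 / (5.4782 × 10⁻⁵) = 1,032,151,072
N ≈ √1,032,151,072 ≈ 32,127.1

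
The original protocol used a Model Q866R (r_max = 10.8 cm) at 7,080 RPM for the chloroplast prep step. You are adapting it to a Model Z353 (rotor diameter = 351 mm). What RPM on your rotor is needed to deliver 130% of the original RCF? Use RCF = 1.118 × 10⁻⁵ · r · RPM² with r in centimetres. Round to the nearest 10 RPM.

6330 RPM

RCF_original = 1.118 × 10⁻⁵ × 10.8 × (7080)² = 1.118 × 10⁻⁵ × 10.8 × 50,126,400 ≈ 6,052.5 × g
Target RCF = 1.3 × 6,052.5 ≈ 7,868.2 × g
Your rotor: r = 351 mm / 2 = 175.5 mm = 17.55 cm
7,868.2 = 1.118 × 10⁻⁵ × 17.55 × N²
N² = 7,868.2 / (19.6209 × 10⁻⁵) = 40,101,117
N ≈ √40,101,117 ≈ 6,332.5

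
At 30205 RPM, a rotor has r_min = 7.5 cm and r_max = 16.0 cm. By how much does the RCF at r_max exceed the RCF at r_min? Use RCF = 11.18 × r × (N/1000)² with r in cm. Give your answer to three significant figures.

86700 ×g

RCF_max = 11.18 × 16 × (30.205)² = 11.18 × 16 × 912.342025 ≈ 163,199.7 × g
RCF_min = 11.18 × 7.5 × (30.205)² = 11.18 × 7.5 × 912.342025 ≈ 76,499.9 × g
ΔRCF = 163,199.7 − 76,499.9 = 86,699.8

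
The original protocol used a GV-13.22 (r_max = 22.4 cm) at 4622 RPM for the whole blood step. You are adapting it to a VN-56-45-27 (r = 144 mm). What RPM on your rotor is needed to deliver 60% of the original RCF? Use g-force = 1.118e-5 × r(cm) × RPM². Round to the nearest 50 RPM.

RCF = 1.118 × 10⁻⁵ × r × N²
RCF_original = 1.118 × 10⁻⁵ × 22.4 × (4622)² = 1.118 × 10⁻⁵ × 22.4 × 21,362,884 ≈ 5,349.9 × g
Target RCF = 0.6 × 5,349.9 ≈ 3,209.9 × g
Your rotor: r = 144 mm = 14.4 cm
3,209.9 = 1.118 × 10⁻⁵ × 14.4 × N²
N² = 3,209.9 / (16.0992 × 10⁻⁵) = 19,938,258
N ≈ √19,938,258 ≈ 4,465.2

4450 RPM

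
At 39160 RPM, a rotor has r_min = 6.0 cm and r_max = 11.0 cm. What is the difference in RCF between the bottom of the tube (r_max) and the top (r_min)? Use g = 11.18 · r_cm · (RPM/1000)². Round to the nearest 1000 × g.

≈ 86000 g

RCF_max = 11.18 × 11 × (39.16)² = 11.18 × 11 × 1,533.5056 ≈ 188,590.5 × g
RCF_min = 11.18 × 6 × (39.16)² = 11.18 × 6 × 1,533.5056 ≈ 102,867.6 × g
ΔRCF = 188,590.5 − 102,867.6 = 85,722.9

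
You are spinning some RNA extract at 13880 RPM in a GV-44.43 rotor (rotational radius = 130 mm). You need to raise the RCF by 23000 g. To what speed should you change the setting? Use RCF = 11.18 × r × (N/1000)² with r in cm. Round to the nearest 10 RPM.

r = 130 mm = 13.0 cm
Current RCF = 11.18 × 13 × (13.88)² = 11.18 × 13 × 192.6544 ≈ 28,000.4 × g
Target RCF = 28,000.4 + 23,000 = 51,000.4 × g
(N/1000)² = 51,000.4 / 145.34 = 350.9041
N = 1000 × √350.9041 ≈ 18,732.4

≈ 18730 RPM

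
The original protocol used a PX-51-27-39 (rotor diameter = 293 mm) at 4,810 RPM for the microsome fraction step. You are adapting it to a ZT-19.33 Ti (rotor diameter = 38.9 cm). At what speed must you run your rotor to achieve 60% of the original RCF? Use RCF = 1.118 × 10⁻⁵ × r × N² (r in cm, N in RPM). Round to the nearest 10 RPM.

≈ 3230 RPM

Original rotor: r = 293 mm / 2 = 146.5 mm = 14.65 cm
RCF = 1.118 × 10⁻⁵ × r × N²
RCF_original = 1.118 × 10⁻⁵ × 14.65 × (4810)² = 1.118 × 10⁻⁵ × 14.65 × 23,136,100 ≈ 3,789.4 × g
Target RCF = 0.6 × 3,789.4 ≈ 2,273.6 × g
Your rotor: r = 38.9 / 2 = 19.45 cm
2,273.6 = 1.118 × 10⁻⁵ × 19.45 × N²
N² = 2,273.6 / (21.7451 × 10⁻⁵) = 10,455,689
N ≈ √10,455,689 ≈ 3,233.5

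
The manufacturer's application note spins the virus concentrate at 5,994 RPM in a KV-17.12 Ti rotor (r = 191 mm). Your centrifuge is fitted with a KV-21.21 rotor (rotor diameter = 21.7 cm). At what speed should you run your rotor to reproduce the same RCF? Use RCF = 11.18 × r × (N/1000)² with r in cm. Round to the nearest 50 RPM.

Original rotor: r = 191 mm = 19.1 cm
RCF = 11.18 × r × (N/1000)²
RCF_original = 11.18 × 19.1 × (5.994)² = 11.18 × 19.1 × 35.928036 ≈ 7,672 × g
Your rotor: r = 21.7 / 2 = 10.85 cm
7,672 = 11.18 × 10.85 × (N/1000)²
(N/1000)² = 7,672 / 121.303 = 63.24658
N = 1000 × √63.24658 ≈ 7,952.8

≈ 7950 RPM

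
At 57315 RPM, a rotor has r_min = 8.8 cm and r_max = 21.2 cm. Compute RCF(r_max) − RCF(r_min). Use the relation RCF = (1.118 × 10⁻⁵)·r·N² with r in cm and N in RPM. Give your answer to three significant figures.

ΔRCF ≈ 455000 x g

RCF_max = 1.118 × 10⁻⁵ × 21.2 × (57315)² = 1.118 × 10⁻⁵ × 21.2 × 3,285,009,225 ≈ 778,599.7 × g
RCF_min = 1.118 × 10⁻⁵ × 8.8 × (57315)² = 1.118 × 10⁻⁵ × 8.8 × 3,285,009,225 ≈ 323,192.3 × g
ΔRCF = 778,599.7 − 323,192.3 = 455,407.4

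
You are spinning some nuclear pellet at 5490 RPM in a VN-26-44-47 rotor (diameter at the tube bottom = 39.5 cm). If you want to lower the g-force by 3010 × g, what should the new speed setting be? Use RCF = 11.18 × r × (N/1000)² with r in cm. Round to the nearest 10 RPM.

r = 39.5 / 2 = 19.75 cm
Current RCF = 11.18 × 19.75 × (5.49)² = 11.18 × 19.75 × 30.1401 ≈ 6,655.1 × g
Target RCF = 6,655.1 − 3,010 = 3,645.1 × g
(N/1000)² = 3,645.1 / 220.805 = 16.50823
N = 1000 × √16.50823 ≈ 4,063.0

N₂ ≈ 4060 RPM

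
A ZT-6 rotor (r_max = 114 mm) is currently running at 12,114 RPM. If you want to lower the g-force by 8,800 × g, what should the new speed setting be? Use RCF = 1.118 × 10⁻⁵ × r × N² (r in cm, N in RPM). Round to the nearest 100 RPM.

r = 114 mm = 11.4 cm
Current RCF = 1.118 × 10⁻⁵ × 11.4 × (12114)² = 1.118 × 10⁻⁵ × 11.4 × 146,748,996 ≈ 18,703.5 × g
Target RCF = 18,703.5 − 8,800 = 9,903.5 × g
N² = 9,903.5 / (12.7452 × 10⁻⁵) = 77,703,763
N ≈ √77,703,763 ≈ 8,815.0

N₂ ≈ 8800 RPM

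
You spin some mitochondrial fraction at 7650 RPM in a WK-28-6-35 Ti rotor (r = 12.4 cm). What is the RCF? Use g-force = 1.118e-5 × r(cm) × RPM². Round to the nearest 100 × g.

RCF = 1.118 × 10⁻⁵ × r × N²
RCF = 1.118 × 10⁻⁵ × 12.4 × (7650)² = 1.118 × 10⁻⁵ × 12.4 × 58,522,500 ≈ 8,113.1 × g

≈ 8100 ×g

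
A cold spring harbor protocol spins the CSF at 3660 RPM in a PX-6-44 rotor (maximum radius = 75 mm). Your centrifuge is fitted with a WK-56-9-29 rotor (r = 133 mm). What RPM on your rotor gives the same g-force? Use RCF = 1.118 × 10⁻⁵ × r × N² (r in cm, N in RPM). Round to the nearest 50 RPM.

Original rotor: r = 75 mm = 7.5 cm
RCF = 1.118 × 10⁻⁵ × r × N²
RCF_original = 1.118 × 10⁻⁵ × 7.5 × (3660)² = 1.118 × 10⁻⁵ × 7.5 × 13,395,600 ≈ 1,123.2 × g
Your rotor: r = 133 mm = 13.3 cm
1,123.2 = 1.118 × 10⁻⁵ × 13.3 × N²
N² = 1,123.2 / (14.8694 × 10⁻⁵) = 7,553,768
N ≈ √7,553,768 ≈ 2,748.4

≈ 2750 RPM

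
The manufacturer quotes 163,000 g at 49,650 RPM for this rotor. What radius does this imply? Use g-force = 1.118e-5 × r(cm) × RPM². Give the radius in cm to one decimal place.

163000 = 1.118 × 10⁻⁵ × r × (49650)²
r = 163000 / (1.118 × 10⁻⁵ × 2,465,122,500) = 163000 / 27560.07 ≈ 5.914 cm

≈ 5.9 cm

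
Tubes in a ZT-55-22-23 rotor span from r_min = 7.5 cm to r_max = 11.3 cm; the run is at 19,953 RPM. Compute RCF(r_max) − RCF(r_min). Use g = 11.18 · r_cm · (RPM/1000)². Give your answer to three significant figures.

RCF_max = 11.18 × 11.3 × (19.953)² = 11.18 × 11.3 × 398.122209 ≈ 50,296.4 × g
RCF_min = 11.18 × 7.5 × (19.953)² = 11.18 × 7.5 × 398.122209 ≈ 33,382.5 × g
ΔRCF = 50,296.4 − 33,382.5 = 16,913.9

ΔRCF ≈ 16900 × g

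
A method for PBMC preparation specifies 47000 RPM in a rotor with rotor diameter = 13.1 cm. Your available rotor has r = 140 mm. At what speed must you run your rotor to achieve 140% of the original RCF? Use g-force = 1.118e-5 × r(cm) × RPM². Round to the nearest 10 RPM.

≈ 38040 RPM

Original rotor: r = 13.1 / 2 = 6.55 cm
RCF_original = 1.118 × 10⁻⁵ × 6.55 × (47000)² = 1.118 × 10⁻⁵ × 6.55 × 2,209,000,000 ≈ 161,762.9 × g
Target RCF = 1.4 × 161,762.9 ≈ 226,468.1 × g
Your rotor: r = 140 mm = 14.0 cm
226,468.1 = 1.118 × 10⁻⁵ × 14 × N²
N² = 226,468.1 / (15.652 × 10⁻⁵) = 1,446,895,604
N ≈ √1,446,895,604 ≈ 38,038.1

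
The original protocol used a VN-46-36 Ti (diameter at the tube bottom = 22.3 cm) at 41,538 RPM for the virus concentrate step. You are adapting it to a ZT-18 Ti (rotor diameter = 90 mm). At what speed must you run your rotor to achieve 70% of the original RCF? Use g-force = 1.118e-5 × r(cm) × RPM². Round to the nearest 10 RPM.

≈ 54700 RPM

Original rotor: r = 22.3 / 2 = 11.15 cm
RCF_original = 1.118 × 10⁻⁵ × 11.15 × (41538)² = 1.118 × 10⁻⁵ × 11.15 × 1,725,405,444 ≈ 215,083.9 × g
Target RCF = 0.7 × 215,083.9 ≈ 150,558.7 × g
Your rotor: r = 90 mm / 2 = 45 mm = 4.5 cm
150,558.7 = 1.118 × 10⁻⁵ × 4.5 × N²
N² = 150,558.7 / (5.031 × 10⁻⁵) = 2,992,619,758
N ≈ √2,992,619,758 ≈ 54,704.8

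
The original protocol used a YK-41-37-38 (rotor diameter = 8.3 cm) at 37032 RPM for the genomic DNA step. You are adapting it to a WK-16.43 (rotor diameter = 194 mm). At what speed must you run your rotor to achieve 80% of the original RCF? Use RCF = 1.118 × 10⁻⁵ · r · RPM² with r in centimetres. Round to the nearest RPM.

21665 RPM

Original rotor: r = 8.3 / 2 = 4.15 cm
RCF_original = 1.118 × 10⁻⁵ × 4.15 × (37032)² = 1.118 × 10⁻⁵ × 4.15 × 1,371,369,024 ≈ 63,627.4 × g
Target RCF = 0.8 × 63,627.4 ≈ 50,901.9 × g
Your rotor: r = 194 mm / 2 = 97 mm = 9.7 cm
50,901.9 = 1.118 × 10⁻⁵ × 9.7 × N²
N² = 50,901.9 / (10.8446 × 10⁻⁵) = 469,375,542
N ≈ √469,375,542 ≈ 21,665.1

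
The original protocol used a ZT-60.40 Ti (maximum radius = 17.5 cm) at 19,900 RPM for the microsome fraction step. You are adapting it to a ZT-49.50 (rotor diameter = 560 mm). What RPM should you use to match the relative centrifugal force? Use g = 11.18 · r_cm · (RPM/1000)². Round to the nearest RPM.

≈ 15732 RPM

RCF_original = 11.18 × 17.5 × (19.9)² = 11.18 × 17.5 × 396.01 ≈ 77,479.4 × g
Your rotor: r = 560 mm / 2 = 280 mm = 28 cm
77,479.4 = 11.18 × 28 × (N/1000)²
(N/1000)² = 77,479.4 / 313.04 = 247.5064
N = 1000 × √247.5064 ≈ 15,732.3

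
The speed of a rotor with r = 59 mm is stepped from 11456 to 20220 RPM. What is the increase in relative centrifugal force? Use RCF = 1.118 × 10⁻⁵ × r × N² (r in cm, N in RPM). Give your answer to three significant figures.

18300 × g

r = 59 mm = 5.9 cm
RCF₁ = 1.118 × 10⁻⁵ × 5.9 × (11456)² = 1.118 × 10⁻⁵ × 5.9 × 131,239,936 ≈ 8,656.8 × g
RCF₂ = 1.118 × 10⁻⁵ × 5.9 × (20220)² = 1.118 × 10⁻⁵ × 5.9 × 408,848,400 ≈ 26,968.5 × g
Increase = 26,968.5 − 8,656.8 = 18,311.7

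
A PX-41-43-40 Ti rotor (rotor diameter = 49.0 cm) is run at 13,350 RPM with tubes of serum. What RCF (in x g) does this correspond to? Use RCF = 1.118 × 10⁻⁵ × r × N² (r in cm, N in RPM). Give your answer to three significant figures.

RCF ≈ 48800 x g

r = 49.0 / 2 = 24.5 cm
RCF = 1.118 × 10⁻⁵ × 24.5 × (13350)² = 1.118 × 10⁻⁵ × 24.5 × 178,222,500 ≈ 48,816.9 × g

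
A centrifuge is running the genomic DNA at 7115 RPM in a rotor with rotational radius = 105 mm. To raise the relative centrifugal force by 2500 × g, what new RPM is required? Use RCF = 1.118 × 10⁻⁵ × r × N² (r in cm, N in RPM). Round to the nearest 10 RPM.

≈ 8480 RPM

r = 105 mm = 10.5 cm
Current RCF = 1.118 × 10⁻⁵ × 10.5 × (7115)² = 1.118 × 10⁻⁵ × 10.5 × 50,623,225 ≈ 5,942.7 × g
Target RCF = 5,942.7 + 2,500 = 8,442.7 × g
N² = 8,442.7 / (11.739 × 10⁻⁵) = 71,920,095
N ≈ √71,920,095 ≈ 8,480.6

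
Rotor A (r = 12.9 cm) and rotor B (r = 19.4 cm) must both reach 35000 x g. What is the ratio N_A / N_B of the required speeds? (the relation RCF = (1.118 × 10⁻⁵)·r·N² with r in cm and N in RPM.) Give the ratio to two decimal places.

1.23

At fixed RCF, N ∝ 1/√r, so N_A/N_B = √(r_B/r_A) = √(19.4/12.9) = √1.503876 = 1.2263.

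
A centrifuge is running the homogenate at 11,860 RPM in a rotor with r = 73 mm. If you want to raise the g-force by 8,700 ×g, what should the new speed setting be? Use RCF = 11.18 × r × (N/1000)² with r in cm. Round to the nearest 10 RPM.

≈ 15720 RPM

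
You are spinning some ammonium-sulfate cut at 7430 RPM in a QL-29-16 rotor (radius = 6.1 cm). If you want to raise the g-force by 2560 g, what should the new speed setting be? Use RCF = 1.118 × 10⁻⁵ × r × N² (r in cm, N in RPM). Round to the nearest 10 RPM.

≈ 9630 RPM

Current RCF = 1.118 × 10⁻⁵ × 6.1 × (7430)² = 1.118 × 10⁻⁵ × 6.1 × 55,204,900 ≈ 3,764.9 × g
Target RCF = 3,764.9 + 2,560 = 6,324.9 × g
N² = 6,324.9 / (6.8198 × 10⁻⁵) = 92,743,189
N ≈ √92,743,189 ≈ 9,630.3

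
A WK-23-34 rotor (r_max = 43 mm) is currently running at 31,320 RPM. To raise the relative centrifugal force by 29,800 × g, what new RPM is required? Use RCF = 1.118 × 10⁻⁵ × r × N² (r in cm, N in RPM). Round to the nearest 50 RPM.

r = 43 mm = 4.3 cm
Current RCF = 1.118 × 10⁻⁵ × 4.3 × (31320)² = 1.118 × 10⁻⁵ × 4.3 × 980,942,400 ≈ 47,157.8 × g
Target RCF = 47,157.8 + 29,800 = 76,957.8 × g
N² = 76,957.8 / (4.8074 × 10⁻⁵) = 1,600,819,570
N ≈ √1,600,819,570 ≈ 40,010.2

N₂ ≈ 40000 RPM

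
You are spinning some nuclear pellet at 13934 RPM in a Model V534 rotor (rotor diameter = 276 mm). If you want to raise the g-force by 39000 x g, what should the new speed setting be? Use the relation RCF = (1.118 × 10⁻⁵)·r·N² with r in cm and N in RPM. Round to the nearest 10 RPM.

r = 276 mm / 2 = 138 mm = 13.8 cm
Current RCF = 1.118 × 10⁻⁵ × 13.8 × (13934)² = 1.118 × 10⁻⁵ × 13.8 × 194,156,356 ≈ 29,955.2 × g
Target RCF = 29,955.2 + 39,000 = 68,955.2 × g
N² = 68,955.2 / (15.4284 × 10⁻⁵) = 446,936,818
N ≈ √446,936,818 ≈ 21,140.9

≈ 21140 RPM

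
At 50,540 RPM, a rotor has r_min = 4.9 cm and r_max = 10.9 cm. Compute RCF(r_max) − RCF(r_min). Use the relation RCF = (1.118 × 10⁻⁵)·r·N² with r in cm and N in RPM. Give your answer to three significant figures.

ΔRCF ≈ 171000 g

RCF_max = 1.118 × 10⁻⁵ × 10.9 × (50540)² = 1.118 × 10⁻⁵ × 10.9 × 2,554,291,600 ≈ 311,271.1 × g
RCF_min = 1.118 × 10⁻⁵ × 4.9 × (50540)² = 1.118 × 10⁻⁵ × 4.9 × 2,554,291,600 ≈ 139,929.2 × g
ΔRCF = 311,271.1 − 139,929.2 = 171,341.9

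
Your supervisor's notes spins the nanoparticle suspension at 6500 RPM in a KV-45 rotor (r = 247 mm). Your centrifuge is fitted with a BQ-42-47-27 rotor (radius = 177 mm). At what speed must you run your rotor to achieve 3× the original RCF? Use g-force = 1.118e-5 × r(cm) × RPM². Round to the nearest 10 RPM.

Original rotor: r = 247 mm = 24.7 cm
RCF_original = 1.118 × 10⁻⁵ × 24.7 × (6500)² = 1.118 × 10⁻⁵ × 24.7 × 42,250,000 ≈ 11,667.2 × g
Target RCF = 3 × 11,667.2 ≈ 35,001.6 × g
Your rotor: r = 177 mm = 17.7 cm
35,001.6 = 1.118 × 10⁻⁵ × 17.7 × N²
N² = 35,001.6 / (19.7886 × 10⁻⁵) = 176,877,596
N ≈ √176,877,596 ≈ 13,299.5

≈ 13300 RPM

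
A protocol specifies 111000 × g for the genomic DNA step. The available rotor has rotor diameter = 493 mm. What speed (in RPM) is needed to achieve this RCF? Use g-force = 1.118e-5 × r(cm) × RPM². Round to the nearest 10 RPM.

≈ 20070 RPM

r = 493 mm / 2 = 246.5 mm = 24.65 cm
111,000 = 1.118 × 10⁻⁵ × 24.65 × N²
N² = 111,000 / (27.5587 × 10⁻⁵) = 402,776,619
N ≈ √402,776,619 ≈ 20,069.3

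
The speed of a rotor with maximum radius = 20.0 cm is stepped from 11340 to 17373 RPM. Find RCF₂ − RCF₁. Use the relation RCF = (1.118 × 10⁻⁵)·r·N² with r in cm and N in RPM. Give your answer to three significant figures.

38700 x g

RCF₁ = 1.118 × 10⁻⁵ × 20 × (11340)² = 1.118 × 10⁻⁵ × 20 × 128,595,600 ≈ 28,754 × g
RCF₂ = 1.118 × 10⁻⁵ × 20 × (17373)² = 1.118 × 10⁻⁵ × 20 × 301,821,129 ≈ 67,487.2 × g
Increase = 67,487.2 − 28,754 = 38,733.2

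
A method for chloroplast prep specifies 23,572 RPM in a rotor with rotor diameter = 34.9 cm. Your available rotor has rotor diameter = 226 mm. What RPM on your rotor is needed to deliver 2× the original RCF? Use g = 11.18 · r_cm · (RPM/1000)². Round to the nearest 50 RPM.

Original rotor: r = 34.9 / 2 = 17.45 cm
RCF = 11.18 × r × (N/1000)²
RCF_original = 11.18 × 17.45 × (23.572)² = 11.18 × 17.45 × 555.639184 ≈ 108,400.2 × g
Target RCF = 2 × 108,400.2 ≈ 216,800.4 × g
Your rotor: r = 226 mm / 2 = 113 mm = 11.3 cm
216,800.4 = 11.18 × 11.3 × (N/1000)²
(N/1000)² = 216,800.4 / 126.334 = 1716.089
N = 1000 × √1716.089 ≈ 41,425.7

41450 RPM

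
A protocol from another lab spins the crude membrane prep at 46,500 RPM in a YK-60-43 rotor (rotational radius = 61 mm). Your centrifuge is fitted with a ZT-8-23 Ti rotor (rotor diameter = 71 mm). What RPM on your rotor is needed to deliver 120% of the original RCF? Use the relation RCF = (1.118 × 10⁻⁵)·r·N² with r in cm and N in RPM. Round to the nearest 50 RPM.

66750 RPM

Original rotor: r = 61 mm = 6.1 cm
RCF_original = 1.118 × 10⁻⁵ × 6.1 × (46500)² = 1.118 × 10⁻⁵ × 6.1 × 2,162,250,000 ≈ 147,461.1 × g
Target RCF = 1.2 × 147,461.1 ≈ 176,953.3 × g
Your rotor: r = 71 mm / 2 = 35.5 mm = 3.55 cm
176,953.3 = 1.118 × 10⁻⁵ × 3.55 × N²
N² = 176,953.3 / (3.9689 × 10⁻⁵) = 4,458,497,317
N ≈ √4,458,497,317 ≈ 66,772.0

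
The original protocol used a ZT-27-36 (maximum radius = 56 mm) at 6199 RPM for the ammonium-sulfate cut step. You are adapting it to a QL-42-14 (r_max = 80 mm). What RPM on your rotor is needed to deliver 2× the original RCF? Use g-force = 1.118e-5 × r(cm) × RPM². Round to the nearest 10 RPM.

≈ 7330 RPM

Original rotor: r = 56 mm = 5.6 cm
RCF_original = 1.118 × 10⁻⁵ × 5.6 × (6199)² = 1.118 × 10⁻⁵ × 5.6 × 38,427,601 ≈ 2,405.9 × g
Target RCF = 2 × 2,405.9 ≈ 4,811.8 × g
Your rotor: r = 80 mm = 8.0 cm
4,811.8 = 1.118 × 10⁻⁵ × 8 × N²
N² = 4,811.8 / (8.944 × 10⁻⁵) = 53,799,195
N ≈ √53,799,195 ≈ 7,334.8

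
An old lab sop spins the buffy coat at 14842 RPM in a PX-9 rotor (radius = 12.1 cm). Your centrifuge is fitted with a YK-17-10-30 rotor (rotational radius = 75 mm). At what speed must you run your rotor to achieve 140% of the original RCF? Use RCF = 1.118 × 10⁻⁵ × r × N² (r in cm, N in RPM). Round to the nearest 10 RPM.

RCF = 1.118 × 10⁻⁵ × r × N²
RCF_original = 1.118 × 10⁻⁵ × 12.1 × (14842)² = 1.118 × 10⁻⁵ × 12.1 × 220,284,964 ≈ 29,799.7 × g
Target RCF = 1.4 × 29,799.7 ≈ 41,719.6 × g
Your rotor: r = 75 mm = 7.5 cm
41,719.6 = 1.118 × 10⁻⁵ × 7.5 × N²
N² = 41,719.6 / (8.385 × 10⁻⁵) = 497,550,388
N ≈ √497,550,388 ≈ 22,305.8

≈ 22310 RPM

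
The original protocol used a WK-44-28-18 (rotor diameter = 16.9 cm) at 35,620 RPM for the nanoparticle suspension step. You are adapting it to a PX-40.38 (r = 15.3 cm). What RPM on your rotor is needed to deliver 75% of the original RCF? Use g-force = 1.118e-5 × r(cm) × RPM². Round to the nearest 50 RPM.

Original rotor: r = 16.9 / 2 = 8.45 cm
RCF_original = 1.118 × 10⁻⁵ × 8.45 × (35620)² = 1.118 × 10⁻⁵ × 8.45 × 1,268,784,400 ≈ 119,863.3 × g
Target RCF = 0.75 × 119,863.3 ≈ 89,897.5 × g
89,897.5 = 1.118 × 10⁻⁵ × 15.3 × N²
N² = 89,897.5 / (17.1054 × 10⁻⁵) = 525,550,411
N ≈ √525,550,411 ≈ 22,924.9

22900 RPM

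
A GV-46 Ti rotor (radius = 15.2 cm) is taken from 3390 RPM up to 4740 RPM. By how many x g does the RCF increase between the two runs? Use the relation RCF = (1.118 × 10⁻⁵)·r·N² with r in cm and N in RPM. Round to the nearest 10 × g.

≈ 1870 x g

RCF₁ = 1.118 × 10⁻⁵ × 15.2 × (3390)² = 1.118 × 10⁻⁵ × 15.2 × 11,492,100 ≈ 1,952.9 × g
RCF₂ = 1.118 × 10⁻⁵ × 15.2 × (4740)² = 1.118 × 10⁻⁵ × 15.2 × 22,467,600 ≈ 3,818.1 × g
Increase = 3,818.1 − 1,952.9 = 1,865.2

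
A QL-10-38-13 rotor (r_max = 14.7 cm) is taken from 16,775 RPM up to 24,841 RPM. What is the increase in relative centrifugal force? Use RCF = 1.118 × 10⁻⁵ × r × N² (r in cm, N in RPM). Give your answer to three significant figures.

RCF₁ = 1.118 × 10⁻⁵ × 14.7 × (16775)² = 1.118 × 10⁻⁵ × 14.7 × 281,400,625 ≈ 46,247.1 × g
RCF₂ = 1.118 × 10⁻⁵ × 14.7 × (24841)² = 1.118 × 10⁻⁵ × 14.7 × 617,075,281 ≈ 101,413.9 × g
Increase = 101,413.9 − 46,247.1 = 55,166.8

55200 g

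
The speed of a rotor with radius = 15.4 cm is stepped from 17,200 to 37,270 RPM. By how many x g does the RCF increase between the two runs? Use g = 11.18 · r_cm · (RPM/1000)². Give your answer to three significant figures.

188000 x g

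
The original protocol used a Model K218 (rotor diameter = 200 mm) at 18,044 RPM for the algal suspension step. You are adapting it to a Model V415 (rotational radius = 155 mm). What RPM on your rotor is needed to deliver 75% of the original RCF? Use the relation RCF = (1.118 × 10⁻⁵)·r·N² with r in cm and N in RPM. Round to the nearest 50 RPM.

Original rotor: r = 200 mm / 2 = 100 mm = 10 cm
RCF_original = 1.118 × 10⁻⁵ × 10 × (18044)² = 1.118 × 10⁻⁵ × 10 × 325,585,936 ≈ 36,400.5 × g
Target RCF = 0.75 × 36,400.5 ≈ 27,300.4 × g
Your rotor: r = 155 mm = 15.5 cm
27,300.4 = 1.118 × 10⁻⁵ × 15.5 × N²
N² = 27,300.4 / (17.329 × 10⁻⁵) = 157,541,693
N ≈ √157,541,693 ≈ 12,551.6

12550 RPM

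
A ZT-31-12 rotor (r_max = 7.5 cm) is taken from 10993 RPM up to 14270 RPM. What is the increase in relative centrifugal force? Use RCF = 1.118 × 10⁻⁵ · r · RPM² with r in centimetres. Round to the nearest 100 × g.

RCF₁ = 1.118 × 10⁻⁵ × 7.5 × (10993)² = 1.118 × 10⁻⁵ × 7.5 × 120,846,049 ≈ 10,132.9 × g
RCF₂ = 1.118 × 10⁻⁵ × 7.5 × (14270)² = 1.118 × 10⁻⁵ × 7.5 × 203,632,900 ≈ 17,074.6 × g
Increase = 17,074.6 − 10,132.9 = 6,941.7

≈ 6900 x g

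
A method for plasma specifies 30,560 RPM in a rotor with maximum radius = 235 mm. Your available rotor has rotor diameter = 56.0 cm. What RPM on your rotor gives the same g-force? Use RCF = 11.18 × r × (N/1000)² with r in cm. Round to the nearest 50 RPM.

28000 RPM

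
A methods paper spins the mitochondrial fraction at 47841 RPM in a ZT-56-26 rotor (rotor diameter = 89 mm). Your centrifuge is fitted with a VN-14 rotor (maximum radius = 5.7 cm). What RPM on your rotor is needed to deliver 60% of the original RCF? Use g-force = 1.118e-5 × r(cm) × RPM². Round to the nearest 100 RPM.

≈ 32700 RPM

Original rotor: r = 89 mm / 2 = 44.5 mm = 4.45 cm
RCF_original = 1.118 × 10⁻⁵ × 4.45 × (47841)² = 1.118 × 10⁻⁵ × 4.45 × 2,288,761,281 ≈ 113,868.2 × g
Target RCF = 0.6 × 113,868.2 ≈ 68,320.9 × g
68,320.9 = 1.118 × 10⁻⁵ × 5.7 × N²
N² = 68,320.9 / (6.3726 × 10⁻⁵) = 1,072,104,008
N ≈ √1,072,104,008 ≈ 32,743.0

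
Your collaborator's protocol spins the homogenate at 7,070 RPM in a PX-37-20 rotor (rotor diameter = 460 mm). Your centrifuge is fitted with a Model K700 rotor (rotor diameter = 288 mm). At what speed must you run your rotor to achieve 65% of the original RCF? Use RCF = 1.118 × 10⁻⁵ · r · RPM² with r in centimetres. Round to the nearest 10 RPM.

Original rotor: r = 460 mm / 2 = 230 mm = 23 cm
RCF = 1.118 × 10⁻⁵ × r × N²
RCF_original = 1.118 × 10⁻⁵ × 23 × (7070)² = 1.118 × 10⁻⁵ × 23 × 49,984,900 ≈ 12,853.1 × g
Target RCF = 0.65 × 12,853.1 ≈ 8,354.5 × g
Your rotor: r = 288 mm / 2 = 144 mm = 14.4 cm
8,354.5 = 1.118 × 10⁻⁵ × 14.4 × N²
N² = 8,354.5 / (16.0992 × 10⁻⁵) = 51,893,883
N ≈ √51,893,883 ≈ 7,203.7

7200 RPM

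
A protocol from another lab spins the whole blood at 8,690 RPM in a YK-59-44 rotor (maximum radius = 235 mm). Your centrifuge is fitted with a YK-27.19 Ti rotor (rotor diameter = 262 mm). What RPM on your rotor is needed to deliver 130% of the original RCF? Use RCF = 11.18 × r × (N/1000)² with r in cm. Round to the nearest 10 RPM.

13270 RPM

Original rotor: r = 235 mm = 23.5 cm
RCF_original = 11.18 × 23.5 × (8.69)² = 11.18 × 23.5 × 75.5161 ≈ 19,840.3 × g
Target RCF = 1.3 × 19,840.3 ≈ 25,792.4 × g
Your rotor: r = 262 mm / 2 = 131 mm = 13.1 cm
25,792.4 = 11.18 × 13.1 × (N/1000)²
(N/1000)² = 25,792.4 / 146.458 = 176.1078
N = 1000 × √176.1078 ≈ 13,270.6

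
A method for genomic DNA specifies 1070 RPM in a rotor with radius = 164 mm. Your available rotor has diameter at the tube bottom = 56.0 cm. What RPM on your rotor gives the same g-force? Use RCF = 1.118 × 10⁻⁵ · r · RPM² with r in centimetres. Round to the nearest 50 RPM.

≈ 800 RPM

Original rotor: r = 164 mm = 16.4 cm
RCF_original = 1.118 × 10⁻⁵ × 16.4 × (1070)² = 1.118 × 10⁻⁵ × 16.4 × 1,144,900 ≈ 209.9 × g
Your rotor: r = 56.0 / 2 = 28 cm
209.9 = 1.118 × 10⁻⁵ × 28 × N²
N² = 209.9 / (31.304 × 10⁻⁵) = 670,521
N ≈ √670,521 ≈ 818.9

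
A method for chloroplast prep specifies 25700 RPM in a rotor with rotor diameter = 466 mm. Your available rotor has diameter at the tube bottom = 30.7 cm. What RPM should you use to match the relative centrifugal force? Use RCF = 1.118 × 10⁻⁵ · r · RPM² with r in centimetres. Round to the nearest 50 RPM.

31650 RPM

Original rotor: r = 466 mm / 2 = 233 mm = 23.3 cm
RCF_original = 1.118 × 10⁻⁵ × 23.3 × (25700)² = 1.118 × 10⁻⁵ × 23.3 × 660,490,000 ≈ 172,053.7 × g
Your rotor: r = 30.7 / 2 = 15.35 cm
172,053.7 = 1.118 × 10⁻⁵ × 15.35 × N²
N² = 172,053.7 / (17.1613 × 10⁻⁵) = 1,002,567,987
N ≈ √1,002,567,987 ≈ 31,663.4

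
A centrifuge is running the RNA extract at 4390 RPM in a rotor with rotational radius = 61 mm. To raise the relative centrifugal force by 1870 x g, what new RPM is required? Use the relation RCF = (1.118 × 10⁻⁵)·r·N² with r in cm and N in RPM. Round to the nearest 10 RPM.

≈ 6830 RPM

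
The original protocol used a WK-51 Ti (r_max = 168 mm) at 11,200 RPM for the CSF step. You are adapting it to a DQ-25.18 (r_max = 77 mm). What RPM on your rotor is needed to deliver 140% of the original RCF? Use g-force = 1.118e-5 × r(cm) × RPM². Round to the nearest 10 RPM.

19570 RPM

Original rotor: r = 168 mm = 16.8 cm
RCF_original = 1.118 × 10⁻⁵ × 16.8 × (11200)² = 1.118 × 10⁻⁵ × 16.8 × 125,440,000 ≈ 23,560.6 × g
Target RCF = 1.4 × 23,560.6 ≈ 32,984.8 × g
Your rotor: r = 77 mm = 7.7 cm
32,984.8 = 1.118 × 10⁻⁵ × 7.7 × N²
N² = 32,984.8 / (8.6086 × 10⁻⁵) = 383,161,025
N ≈ √383,161,025 ≈ 19,574.5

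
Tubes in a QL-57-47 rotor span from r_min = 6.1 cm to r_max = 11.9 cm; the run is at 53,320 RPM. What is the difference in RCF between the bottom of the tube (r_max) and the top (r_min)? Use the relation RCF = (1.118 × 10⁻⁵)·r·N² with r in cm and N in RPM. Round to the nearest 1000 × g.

ΔRCF ≈ 184000 ×g

ΔRCF = 1.118 × 10⁻⁵ × (r_max − r_min) × N² = 1.118 × 10⁻⁵ × 5.8 × 2,843,022,400 ≈ 184,352.9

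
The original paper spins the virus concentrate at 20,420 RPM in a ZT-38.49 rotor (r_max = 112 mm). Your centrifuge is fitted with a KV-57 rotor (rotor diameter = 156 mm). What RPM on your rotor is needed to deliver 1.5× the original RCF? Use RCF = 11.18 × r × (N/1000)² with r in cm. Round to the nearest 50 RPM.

≈ 29950 RPM

Original rotor: r = 112 mm = 11.2 cm
RCF_original = 11.18 × 11.2 × (20.42)² = 11.18 × 11.2 × 416.9764 ≈ 52,212.1 × g
Target RCF = 1.5 × 52,212.1 ≈ 78,318.1 × g
Your rotor: r = 156 mm / 2 = 78 mm = 7.8 cm
78,318.1 = 11.18 × 7.8 × (N/1000)²
(N/1000)² = 78,318.1 / 87.204 = 898.1022
N = 1000 × √898.1022 ≈ 29,968.4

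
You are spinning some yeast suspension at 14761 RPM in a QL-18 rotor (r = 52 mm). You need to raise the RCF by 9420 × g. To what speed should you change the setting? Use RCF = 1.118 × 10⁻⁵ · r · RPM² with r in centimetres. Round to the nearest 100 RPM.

≈ 19500 RPM

r = 52 mm = 5.2 cm
Current RCF = 1.118 × 10⁻⁵ × 5.2 × (14761)² = 1.118 × 10⁻⁵ × 5.2 × 217,887,121 ≈ 12,667.1 × g
Target RCF = 12,667.1 + 9,420 = 22,087.1 × g
N² = 22,087.1 / (5.8136 × 10⁻⁵) = 379,921,219
N ≈ √379,921,219 ≈ 19,491.6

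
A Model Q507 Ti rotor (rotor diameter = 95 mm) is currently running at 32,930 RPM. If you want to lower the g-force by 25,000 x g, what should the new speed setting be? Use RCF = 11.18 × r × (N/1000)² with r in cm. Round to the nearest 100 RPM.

r = 95 mm / 2 = 47.5 mm = 4.75 cm
Current RCF = 11.18 × 4.75 × (32.93)² = 11.18 × 4.75 × 1,084.3849 ≈ 57,586.3 × g
Target RCF = 57,586.3 − 25,000 = 32,586.3 × g
(N/1000)² = 32,586.3 / 53.105 = 613.6202
N = 1000 × √613.6202 ≈ 24,771.4

N₂ ≈ 24800 RPM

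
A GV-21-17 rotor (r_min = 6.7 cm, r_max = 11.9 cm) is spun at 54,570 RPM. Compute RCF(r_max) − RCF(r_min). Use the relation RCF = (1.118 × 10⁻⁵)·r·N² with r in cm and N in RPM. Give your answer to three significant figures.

ΔRCF = 1.118 × 10⁻⁵ × (r_max − r_min) × N² = 1.118 × 10⁻⁵ × 5.2 × 2,977,884,900 ≈ 173,122.3

ΔRCF ≈ 173000 x g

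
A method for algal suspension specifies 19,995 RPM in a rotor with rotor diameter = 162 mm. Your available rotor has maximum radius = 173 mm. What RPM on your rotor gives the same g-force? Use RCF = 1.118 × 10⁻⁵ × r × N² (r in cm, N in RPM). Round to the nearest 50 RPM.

Original rotor: r = 162 mm / 2 = 81 mm = 8.1 cm
RCF_original = 1.118 × 10⁻⁵ × 8.1 × (19995)² = 1.118 × 10⁻⁵ × 8.1 × 399,800,025 ≈ 36,205.1 × g
Your rotor: r = 173 mm = 17.3 cm
36,205.1 = 1.118 × 10⁻⁵ × 17.3 × N²
N² = 36,205.1 / (19.3414 × 10⁻⁵) = 187,189,655
N ≈ √187,189,655 ≈ 13,681.7

13700 RPM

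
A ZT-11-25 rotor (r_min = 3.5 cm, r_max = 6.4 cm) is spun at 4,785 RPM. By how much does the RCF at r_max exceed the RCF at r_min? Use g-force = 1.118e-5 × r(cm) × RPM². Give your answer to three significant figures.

RCF_max = 1.118 × 10⁻⁵ × 6.4 × (4785)² = 1.118 × 10⁻⁵ × 6.4 × 22,896,225 ≈ 1,638.3 × g
RCF_min = 1.118 × 10⁻⁵ × 3.5 × (4785)² = 1.118 × 10⁻⁵ × 3.5 × 22,896,225 ≈ 895.9 × g
ΔRCF = 1,638.3 − 895.9 = 742.4

≈ 742 × g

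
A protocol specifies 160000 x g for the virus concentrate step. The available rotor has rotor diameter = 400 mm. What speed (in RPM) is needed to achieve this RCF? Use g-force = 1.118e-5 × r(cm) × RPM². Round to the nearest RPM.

N ≈ 26750 RPM

r = 400 mm / 2 = 200 mm = 20 cm
160,000 = 1.118 × 10⁻⁵ × 20 × N²
N² = 160,000 / (22.36 × 10⁻⁵) = 715,563,506
N ≈ √715,563,506 ≈ 26,750.0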